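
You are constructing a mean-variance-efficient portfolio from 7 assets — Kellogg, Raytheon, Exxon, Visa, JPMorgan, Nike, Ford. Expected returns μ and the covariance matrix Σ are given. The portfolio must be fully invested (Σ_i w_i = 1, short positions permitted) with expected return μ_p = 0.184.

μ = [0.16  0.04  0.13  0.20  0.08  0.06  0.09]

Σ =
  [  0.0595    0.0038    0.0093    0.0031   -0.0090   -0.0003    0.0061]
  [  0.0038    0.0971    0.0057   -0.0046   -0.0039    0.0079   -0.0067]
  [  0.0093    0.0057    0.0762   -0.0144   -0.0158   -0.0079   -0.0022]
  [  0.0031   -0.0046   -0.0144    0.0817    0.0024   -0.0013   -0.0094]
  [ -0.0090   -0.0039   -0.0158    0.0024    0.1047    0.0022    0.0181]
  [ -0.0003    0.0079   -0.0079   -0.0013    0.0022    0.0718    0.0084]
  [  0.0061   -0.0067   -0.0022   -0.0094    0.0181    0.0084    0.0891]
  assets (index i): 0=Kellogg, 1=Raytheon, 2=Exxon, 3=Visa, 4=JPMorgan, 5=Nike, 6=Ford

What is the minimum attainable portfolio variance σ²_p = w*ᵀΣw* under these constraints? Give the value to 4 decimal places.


u=Σ⁻¹μ = [2.2270  0.3549  2.3010  2.8809  1.0676  0.9689  0.9368]
v=Σ⁻¹𝟙 = [13.3554  9.5023  17.9588  16.4181  11.4421  13.7398  9.5794]
a=μᵀu=1.473675  b=𝟙ᵀu=10.737116  c=𝟙ᵀv=91.995794  D=ac−b²=20.286296
λ₁=(c·0.184−b)/D = (91.995794·0.184−10.737116)/20.286296 = 0.305138
λ₂=(a−b·0.184)/D = (1.473675−10.737116·0.184)/20.286296 = -0.024743
w* = 0.305138·u + -0.024743·v:
  w_0 = 0.305138·2.2270 + -0.024743·13.3554 = 0.3491  (Kellogg)
  w_1 = 0.305138·0.3549 + -0.024743·9.5023 = -0.1268  (Raytheon)
  w_2 = 0.305138·2.3010 + -0.024743·17.9588 = 0.2578  (Exxon)
  w_3 = 0.305138·2.8809 + -0.024743·16.4181 = 0.4728  (Visa)
  w_4 = 0.305138·1.0676 + -0.024743·11.4421 = 0.0427  (JPMorgan)
  w_5 = 0.305138·0.9689 + -0.024743·13.7398 = -0.0443  (Nike)
  w_6 = 0.305138·0.9368 + -0.024743·9.5794 = 0.0488  (Ford)
Σw_i=1.0000  μᵀw=0.1840
σ²=wᵀΣw=λ₁·μ_p+λ₂ = 0.305138·0.184 + -0.024743 = 0.031402 ≈ 0.0314

0.0314


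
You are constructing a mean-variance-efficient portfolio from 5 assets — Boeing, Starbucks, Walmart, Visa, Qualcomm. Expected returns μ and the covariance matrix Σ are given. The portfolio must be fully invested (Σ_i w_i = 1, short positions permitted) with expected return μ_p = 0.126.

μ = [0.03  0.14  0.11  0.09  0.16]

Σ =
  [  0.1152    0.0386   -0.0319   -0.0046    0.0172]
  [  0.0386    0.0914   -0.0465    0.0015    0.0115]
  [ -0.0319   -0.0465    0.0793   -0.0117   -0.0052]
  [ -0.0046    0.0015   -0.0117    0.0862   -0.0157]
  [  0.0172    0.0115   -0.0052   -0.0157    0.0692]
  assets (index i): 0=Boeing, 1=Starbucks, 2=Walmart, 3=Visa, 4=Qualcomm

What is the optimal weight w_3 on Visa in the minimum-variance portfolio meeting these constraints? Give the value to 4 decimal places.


g=Σ⁻¹μ = [-0.0624  3.0363  3.5943  1.9371  2.5326]
h=Σ⁻¹𝟙 = [8.9679  21.5080  32.6336  18.9389  15.3966]
a=μᵀg=1.398133  b=𝟙ᵀg=11.037813  c=𝟙ᵀh=97.444994  D=ac−b²=14.407747
λ₁=(c·0.126−b)/D = (97.444994·0.126−11.037813)/14.407747 = 0.086083
λ₂=(a−b·0.126)/D = (1.398133−11.037813·0.126)/14.407747 = 0.000511
w* = 0.086083·g + 0.000511·h:
  w_0 = 0.086083·-0.0624 + 0.000511·8.9679 = -0.0008  (Boeing)
  w_1 = 0.086083·3.0363 + 0.000511·21.5080 = 0.2724  (Starbucks)
  w_2 = 0.086083·3.5943 + 0.000511·32.6336 = 0.3261  (Walmart)
  w_3 = 0.086083·1.9371 + 0.000511·18.9389 = 0.1764  (Visa)
  w_4 = 0.086083·2.5326 + 0.000511·15.3966 = 0.2259  (Qualcomm)
Σw_i=1.0000  μᵀw=0.1260
σ²=wᵀΣw=λ₁·μ_p+λ₂ = 0.086083·0.126 + 0.000511 = 0.011358 ≈ 0.0114

0.1764


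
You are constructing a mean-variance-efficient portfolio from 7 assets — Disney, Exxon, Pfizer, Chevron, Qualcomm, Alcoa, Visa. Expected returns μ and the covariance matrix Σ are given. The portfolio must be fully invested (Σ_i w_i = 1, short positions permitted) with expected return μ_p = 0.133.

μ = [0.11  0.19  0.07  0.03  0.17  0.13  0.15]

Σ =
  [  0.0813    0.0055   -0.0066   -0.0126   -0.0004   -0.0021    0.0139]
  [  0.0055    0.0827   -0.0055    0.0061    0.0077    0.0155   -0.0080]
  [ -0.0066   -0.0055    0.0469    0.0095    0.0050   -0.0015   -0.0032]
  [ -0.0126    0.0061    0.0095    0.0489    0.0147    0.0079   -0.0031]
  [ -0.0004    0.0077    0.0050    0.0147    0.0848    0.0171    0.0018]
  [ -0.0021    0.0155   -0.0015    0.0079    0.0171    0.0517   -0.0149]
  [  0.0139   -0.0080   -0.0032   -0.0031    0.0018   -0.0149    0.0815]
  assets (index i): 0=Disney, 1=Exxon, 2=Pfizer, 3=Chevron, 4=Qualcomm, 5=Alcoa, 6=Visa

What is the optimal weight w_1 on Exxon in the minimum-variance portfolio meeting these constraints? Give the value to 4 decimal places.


0.1707

g=Σ⁻¹μ = [0.9850  2.0737  2.0536  -0.3921  1.2522  2.3116  2.3367]
h=Σ⁻¹𝟙 = [13.7311  9.2290  22.5707  15.5267  2.8294  19.0113  15.7240]
a=μᵀg=1.498229  b=𝟙ᵀg=10.620747  c=𝟙ᵀh=98.622199  D=ac−b²=34.958345
λ₁=(c·0.133−b)/D = (98.622199·0.133−10.620747)/34.958345 = 0.071399
λ₂=(a−b·0.133)/D = (1.498229−10.620747·0.133)/34.958345 = 0.002451
w* = 0.071399·g + 0.002451·h:
  w_0 = 0.071399·0.9850 + 0.002451·13.7311 = 0.1040  (Disney)
  w_1 = 0.071399·2.0737 + 0.002451·9.2290 = 0.1707  (Exxon)
  w_2 = 0.071399·2.0536 + 0.002451·22.5707 = 0.2019  (Pfizer)
  w_3 = 0.071399·-0.3921 + 0.002451·15.5267 = 0.0101  (Chevron)
  w_4 = 0.071399·1.2522 + 0.002451·2.8294 = 0.0963  (Qualcomm)
  w_5 = 0.071399·2.3116 + 0.002451·19.0113 = 0.2116  (Alcoa)
  w_6 = 0.071399·2.3367 + 0.002451·15.7240 = 0.2054  (Visa)
Σw_i=1.0000  μᵀw=0.1330
σ²=wᵀΣw=λ₁·μ_p+λ₂ = 0.071399·0.133 + 0.002451 = 0.011947 ≈ 0.0119


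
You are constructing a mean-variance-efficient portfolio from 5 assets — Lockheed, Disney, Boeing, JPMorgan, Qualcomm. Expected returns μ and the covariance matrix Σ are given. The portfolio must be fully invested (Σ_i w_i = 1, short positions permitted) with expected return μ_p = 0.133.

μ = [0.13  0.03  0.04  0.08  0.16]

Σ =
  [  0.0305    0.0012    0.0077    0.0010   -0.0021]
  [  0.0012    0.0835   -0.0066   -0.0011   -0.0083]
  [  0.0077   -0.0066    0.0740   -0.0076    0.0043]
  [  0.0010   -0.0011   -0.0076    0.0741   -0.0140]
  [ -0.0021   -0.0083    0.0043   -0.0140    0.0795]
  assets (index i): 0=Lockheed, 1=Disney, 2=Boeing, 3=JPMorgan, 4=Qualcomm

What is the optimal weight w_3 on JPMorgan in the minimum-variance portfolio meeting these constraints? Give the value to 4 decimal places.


g=Σ⁻¹μ = [4.3195  0.5722  0.1549  1.5074  2.4435]
h=Σ⁻¹𝟙 = [29.6565  14.5013  12.5489  17.8744  17.3449]
a=μᵀg=1.096444  b=𝟙ᵀg=8.997476  c=𝟙ᵀh=91.925995  D=ac−b²=19.837119
λ₁=(c·0.133−b)/D = (91.925995·0.133−8.997476)/19.837119 = 0.162760
λ₂=(a−b·0.133)/D = (1.096444−8.997476·0.133)/19.837119 = -0.005052
w* = 0.162760·g + -0.005052·h:
  w_0 = 0.162760·4.3195 + -0.005052·29.6565 = 0.5532  (Lockheed)
  w_1 = 0.162760·0.5722 + -0.005052·14.5013 = 0.0199  (Disney)
  w_2 = 0.162760·0.1549 + -0.005052·12.5489 = -0.0382  (Boeing)
  w_3 = 0.162760·1.5074 + -0.005052·17.8744 = 0.1550  (JPMorgan)
  w_4 = 0.162760·2.4435 + -0.005052·17.3449 = 0.3101  (Qualcomm)
Σw_i=1.0000  μᵀw=0.1330
σ²=wᵀΣw=λ₁·μ_p+λ₂ = 0.162760·0.133 + -0.005052 = 0.016595 ≈ 0.0166

0.1550


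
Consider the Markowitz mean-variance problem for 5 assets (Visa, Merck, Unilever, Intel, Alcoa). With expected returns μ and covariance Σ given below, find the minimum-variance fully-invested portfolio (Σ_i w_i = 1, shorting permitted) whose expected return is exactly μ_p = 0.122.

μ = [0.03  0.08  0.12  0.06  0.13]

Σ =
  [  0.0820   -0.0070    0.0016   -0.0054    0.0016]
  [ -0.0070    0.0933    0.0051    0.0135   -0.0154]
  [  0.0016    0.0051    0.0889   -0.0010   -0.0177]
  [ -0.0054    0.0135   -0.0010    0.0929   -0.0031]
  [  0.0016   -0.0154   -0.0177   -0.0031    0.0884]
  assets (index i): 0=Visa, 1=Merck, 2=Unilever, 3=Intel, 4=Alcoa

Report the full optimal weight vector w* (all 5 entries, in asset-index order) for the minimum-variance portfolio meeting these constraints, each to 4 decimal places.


u=Σ⁻¹μ = [0.4224  1.0401  1.6882  0.6043  2.0034]
v=Σ⁻¹𝟙 = [13.3365  12.1461  13.6731  10.4652  16.2915]
a=μᵀu=0.595160  b=𝟙ᵀu=5.758367  c=𝟙ᵀv=65.912450  D=ac−b²=6.069668
λ₁=(c·0.122−b)/D = (65.912450·0.122−5.758367)/6.069668 = 0.376125
λ₂=(a−b·0.122)/D = (0.595160−5.758367·0.122)/6.069668 = -0.017688
w* = 0.376125·u + -0.017688·v:
  w_0 = 0.376125·0.4224 + -0.017688·13.3365 = -0.0770  (Visa)
  w_1 = 0.376125·1.0401 + -0.017688·12.1461 = 0.1764  (Merck)
  w_2 = 0.376125·1.6882 + -0.017688·13.6731 = 0.3931  (Unilever)
  w_3 = 0.376125·0.6043 + -0.017688·10.4652 = 0.0422  (Intel)
  w_4 = 0.376125·2.0034 + -0.017688·16.2915 = 0.4653  (Alcoa)
Σw_i=1.0000  μᵀw=0.1220
σ²=wᵀΣw=λ₁·μ_p+λ₂ = 0.376125·0.122 + -0.017688 = 0.028199 ≈ 0.0282

-0.0770  0.1764  0.3931  0.0422  0.4653


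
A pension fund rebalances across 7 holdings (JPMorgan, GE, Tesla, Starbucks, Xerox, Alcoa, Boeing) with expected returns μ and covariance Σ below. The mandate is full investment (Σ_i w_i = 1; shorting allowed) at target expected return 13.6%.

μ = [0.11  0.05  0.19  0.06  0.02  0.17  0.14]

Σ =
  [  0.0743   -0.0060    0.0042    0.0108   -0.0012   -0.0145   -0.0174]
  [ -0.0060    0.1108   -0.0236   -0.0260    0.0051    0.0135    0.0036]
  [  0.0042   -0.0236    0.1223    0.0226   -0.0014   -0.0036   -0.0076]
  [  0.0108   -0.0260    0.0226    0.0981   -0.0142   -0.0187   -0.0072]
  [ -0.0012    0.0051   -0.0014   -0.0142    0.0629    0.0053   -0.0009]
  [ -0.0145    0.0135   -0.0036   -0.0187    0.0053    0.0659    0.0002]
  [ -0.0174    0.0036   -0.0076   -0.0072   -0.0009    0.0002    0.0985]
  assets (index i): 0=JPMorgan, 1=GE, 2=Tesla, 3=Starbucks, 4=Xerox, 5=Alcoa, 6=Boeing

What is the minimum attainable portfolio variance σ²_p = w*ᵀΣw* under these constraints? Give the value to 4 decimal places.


0.0122

g=Σ⁻¹μ = [2.4247  0.6779  1.6485  0.9689  0.3148  3.3078  2.0190]
h=Σ⁻¹𝟙 = [19.3764  12.0093  8.4545  16.9394  17.7731  20.7710  15.1470]
a=μᵀg=1.523251  b=𝟙ᵀg=11.361688  c=𝟙ᵀh=110.470616  D=ac−b²=39.186521
λ₁=(c·0.136−b)/D = (110.470616·0.136−11.361688)/39.186521 = 0.093459
λ₂=(a−b·0.136)/D = (1.523251−11.361688·0.136)/39.186521 = -0.000560
w* = 0.093459·g + -0.000560·h:
  w_0 = 0.093459·2.4247 + -0.000560·19.3764 = 0.2158  (JPMorgan)
  w_1 = 0.093459·0.6779 + -0.000560·12.0093 = 0.0566  (GE)
  w_2 = 0.093459·1.6485 + -0.000560·8.4545 = 0.1493  (Tesla)
  w_3 = 0.093459·0.9689 + -0.000560·16.9394 = 0.0811  (Starbucks)
  w_4 = 0.093459·0.3148 + -0.000560·17.7731 = 0.0195  (Xerox)
  w_5 = 0.093459·3.3078 + -0.000560·20.7710 = 0.2975  (Alcoa)
  w_6 = 0.093459·2.0190 + -0.000560·15.1470 = 0.1802  (Boeing)
Σw_i=1.0000  μᵀw=0.1360
σ²=wᵀΣw=λ₁·μ_p+λ₂ = 0.093459·0.136 + -0.000560 = 0.012151 ≈ 0.0122


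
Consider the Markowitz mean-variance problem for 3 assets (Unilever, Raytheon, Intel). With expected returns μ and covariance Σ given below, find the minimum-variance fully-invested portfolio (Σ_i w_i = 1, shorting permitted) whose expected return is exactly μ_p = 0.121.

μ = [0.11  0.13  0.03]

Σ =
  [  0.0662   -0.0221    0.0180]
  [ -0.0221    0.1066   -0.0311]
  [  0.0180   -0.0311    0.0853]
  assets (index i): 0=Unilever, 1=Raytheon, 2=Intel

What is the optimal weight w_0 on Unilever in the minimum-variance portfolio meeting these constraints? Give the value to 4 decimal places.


0.5750

g=Σ⁻¹μ = [2.1156  1.8246  0.5705]
h=Σ⁻¹𝟙 = [16.8965  17.0806  14.3854]
a=μᵀg=0.487024  b=𝟙ᵀg=4.510655  c=𝟙ᵀh=48.362470  D=ac−b²=3.207684
λ₁=(c·0.121−b)/D = (48.362470·0.121−4.510655)/3.207684 = 0.418122
λ₂=(a−b·0.121)/D = (0.487024−4.510655·0.121)/3.207684 = -0.018320
w* = 0.418122·g + -0.018320·h:
  w_0 = 0.418122·2.1156 + -0.018320·16.8965 = 0.5750  (Unilever)
  w_1 = 0.418122·1.8246 + -0.018320·17.0806 = 0.4500  (Raytheon)
  w_2 = 0.418122·0.5705 + -0.018320·14.3854 = -0.0250  (Intel)
Σw_i=1.0000  μᵀw=0.1210
σ²=wᵀΣw=λ₁·μ_p+λ₂ = 0.418122·0.121 + -0.018320 = 0.032273 ≈ 0.0323


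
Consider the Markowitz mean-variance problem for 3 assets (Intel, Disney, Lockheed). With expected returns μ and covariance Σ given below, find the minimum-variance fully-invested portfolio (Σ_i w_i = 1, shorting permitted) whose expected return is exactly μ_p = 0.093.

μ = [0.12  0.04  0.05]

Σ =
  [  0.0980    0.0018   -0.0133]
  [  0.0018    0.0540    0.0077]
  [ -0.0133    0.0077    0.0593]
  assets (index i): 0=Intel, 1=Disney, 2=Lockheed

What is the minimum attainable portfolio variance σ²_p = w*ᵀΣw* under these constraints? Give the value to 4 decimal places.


0.0393

g=Σ⁻¹μ = [1.3608  0.5417  1.0781]
h=Σ⁻¹𝟙 = [12.3059  15.5990  17.5979]
a=μᵀg=0.238871  b=𝟙ᵀg=2.980558  c=𝟙ᵀh=45.502752  D=ac−b²=1.985550
λ₁=(c·0.093−b)/D = (45.502752·0.093−2.980558)/1.985550 = 0.630152
λ₂=(a−b·0.093)/D = (0.238871−2.980558·0.093)/1.985550 = -0.019300
w* = 0.630152·g + -0.019300·h:
  w_0 = 0.630152·1.3608 + -0.019300·12.3059 = 0.6200  (Intel)
  w_1 = 0.630152·0.5417 + -0.019300·15.5990 = 0.0403  (Disney)
  w_2 = 0.630152·1.0781 + -0.019300·17.5979 = 0.3397  (Lockheed)
Σw_i=1.0000  μᵀw=0.0930
σ²=wᵀΣw=λ₁·μ_p+λ₂ = 0.630152·0.093 + -0.019300 = 0.039304 ≈ 0.0393


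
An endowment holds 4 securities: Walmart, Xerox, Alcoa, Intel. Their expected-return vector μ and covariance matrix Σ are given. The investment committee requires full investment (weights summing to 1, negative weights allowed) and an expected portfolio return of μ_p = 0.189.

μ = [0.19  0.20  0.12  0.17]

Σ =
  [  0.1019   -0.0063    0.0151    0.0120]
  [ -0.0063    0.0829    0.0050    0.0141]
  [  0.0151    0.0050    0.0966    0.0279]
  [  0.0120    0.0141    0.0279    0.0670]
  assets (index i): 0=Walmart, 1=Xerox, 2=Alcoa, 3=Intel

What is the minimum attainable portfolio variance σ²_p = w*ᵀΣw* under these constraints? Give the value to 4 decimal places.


p=Σ⁻¹μ = [1.7590  2.2530  0.3930  1.5845]
q=Σ⁻¹𝟙 = [8.5896  10.8911  5.9576  8.6141]
a=μᵀp=1.101343  b=𝟙ᵀp=5.989550  c=𝟙ᵀq=34.052403  D=ac−b²=1.628673
λ₁=(c·0.189−b)/D = (34.052403·0.189−5.989550)/1.628673 = 0.274060
λ₂=(a−b·0.189)/D = (1.101343−5.989550·0.189)/1.628673 = -0.018838
w* = 0.274060·p + -0.018838·q:
  w_0 = 0.274060·1.7590 + -0.018838·8.5896 = 0.3203  (Walmart)
  w_1 = 0.274060·2.2530 + -0.018838·10.8911 = 0.4123  (Xerox)
  w_2 = 0.274060·0.3930 + -0.018838·5.9576 = -0.0045  (Alcoa)
  w_3 = 0.274060·1.5845 + -0.018838·8.6141 = 0.2720  (Intel)
Σw_i=1.0000  μᵀw=0.1890
σ²=wᵀΣw=λ₁·μ_p+λ₂ = 0.274060·0.189 + -0.018838 = 0.032959 ≈ 0.0330

0.0330


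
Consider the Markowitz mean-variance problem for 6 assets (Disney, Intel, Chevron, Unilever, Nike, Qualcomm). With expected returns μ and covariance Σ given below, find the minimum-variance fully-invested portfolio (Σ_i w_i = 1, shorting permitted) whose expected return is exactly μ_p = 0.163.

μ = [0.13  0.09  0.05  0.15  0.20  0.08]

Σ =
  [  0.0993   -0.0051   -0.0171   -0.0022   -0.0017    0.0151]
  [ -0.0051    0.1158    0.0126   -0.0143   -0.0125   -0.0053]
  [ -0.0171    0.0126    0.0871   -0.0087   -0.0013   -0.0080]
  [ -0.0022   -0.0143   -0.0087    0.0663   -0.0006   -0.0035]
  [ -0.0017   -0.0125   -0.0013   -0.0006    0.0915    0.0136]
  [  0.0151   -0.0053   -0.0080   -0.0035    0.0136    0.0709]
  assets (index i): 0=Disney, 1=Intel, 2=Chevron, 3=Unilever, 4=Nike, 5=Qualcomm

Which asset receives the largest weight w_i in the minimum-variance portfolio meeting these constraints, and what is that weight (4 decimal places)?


u=Σ⁻¹μ = [1.5561  1.3604  1.0630  2.8056  2.3285  0.7104]
v=Σ⁻¹𝟙 = [12.0287  11.8537  15.5804  20.8745  11.1872  13.0712]
a=μᵀu=1.321233  b=𝟙ᵀu=9.823901  c=𝟙ᵀv=84.595755  D=ac−b²=15.261698
λ₁=(c·0.163−b)/D = (84.595755·0.163−9.823901)/15.261698 = 0.259814
λ₂=(a−b·0.163)/D = (1.321233−9.823901·0.163)/15.261698 = -0.018351
w* = 0.259814·u + -0.018351·v:
  w_0 = 0.259814·1.5561 + -0.018351·12.0287 = 0.1836  (Disney)
  w_1 = 0.259814·1.3604 + -0.018351·11.8537 = 0.1359  (Intel)
  w_2 = 0.259814·1.0630 + -0.018351·15.5804 = -0.0097  (Chevron)
  w_3 = 0.259814·2.8056 + -0.018351·20.8745 = 0.3459  (Unilever)
  w_4 = 0.259814·2.3285 + -0.018351·11.1872 = 0.3997  (Nike)
  w_5 = 0.259814·0.7104 + -0.018351·13.0712 = -0.0553  (Qualcomm)
Σw_i=1.0000  μᵀw=0.1630
σ²=wᵀΣw=λ₁·μ_p+λ₂ = 0.259814·0.163 + -0.018351 = 0.023999 ≈ 0.0240

Nike (0.3997)


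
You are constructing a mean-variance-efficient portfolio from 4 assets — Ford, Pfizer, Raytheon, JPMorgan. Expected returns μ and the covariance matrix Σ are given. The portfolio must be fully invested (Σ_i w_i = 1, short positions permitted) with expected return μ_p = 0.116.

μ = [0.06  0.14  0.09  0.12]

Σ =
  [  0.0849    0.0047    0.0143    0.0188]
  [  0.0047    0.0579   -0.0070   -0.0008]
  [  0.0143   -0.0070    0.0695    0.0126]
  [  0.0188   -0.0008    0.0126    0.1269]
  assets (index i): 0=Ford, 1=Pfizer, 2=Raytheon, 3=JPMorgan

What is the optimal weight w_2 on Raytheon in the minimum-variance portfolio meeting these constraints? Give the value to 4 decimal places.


g=Σ⁻¹μ = [0.1540  2.5831  1.3780  0.8023]
h=Σ⁻¹𝟙 = [7.2104  18.4253  13.7522  5.5627]
a=μᵀg=0.591173  b=𝟙ᵀg=4.917394  c=𝟙ᵀh=44.950663  D=ac−b²=2.392837
λ₁=(c·0.116−b)/D = (44.950663·0.116−4.917394)/2.392837 = 0.124071
λ₂=(a−b·0.116)/D = (0.591173−4.917394·0.116)/2.392837 = 0.008674
w* = 0.124071·g + 0.008674·h:
  w_0 = 0.124071·0.1540 + 0.008674·7.2104 = 0.0816  (Ford)
  w_1 = 0.124071·2.5831 + 0.008674·18.4253 = 0.4803  (Pfizer)
  w_2 = 0.124071·1.3780 + 0.008674·13.7522 = 0.2903  (Raytheon)
  w_3 = 0.124071·0.8023 + 0.008674·5.5627 = 0.1478  (JPMorgan)
Σw_i=1.0000  μᵀw=0.1160
σ²=wᵀΣw=λ₁·μ_p+λ₂ = 0.124071·0.116 + 0.008674 = 0.023066 ≈ 0.0231

0.2903


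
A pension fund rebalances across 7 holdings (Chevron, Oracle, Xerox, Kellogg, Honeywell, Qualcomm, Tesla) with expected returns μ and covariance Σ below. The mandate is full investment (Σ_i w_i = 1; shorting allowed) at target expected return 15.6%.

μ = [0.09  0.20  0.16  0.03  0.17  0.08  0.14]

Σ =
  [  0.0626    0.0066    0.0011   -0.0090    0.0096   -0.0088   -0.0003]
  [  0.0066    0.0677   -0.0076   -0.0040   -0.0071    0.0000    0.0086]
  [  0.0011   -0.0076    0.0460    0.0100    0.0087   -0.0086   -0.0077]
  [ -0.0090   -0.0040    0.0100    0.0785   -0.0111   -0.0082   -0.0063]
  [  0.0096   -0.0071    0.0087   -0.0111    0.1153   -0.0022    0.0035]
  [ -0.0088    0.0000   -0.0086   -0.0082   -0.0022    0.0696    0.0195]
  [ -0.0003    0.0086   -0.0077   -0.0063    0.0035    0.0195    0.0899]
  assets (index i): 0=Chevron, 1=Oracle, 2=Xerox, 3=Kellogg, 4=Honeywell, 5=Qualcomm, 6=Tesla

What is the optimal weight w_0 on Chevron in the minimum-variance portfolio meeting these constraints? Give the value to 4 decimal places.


u=Σ⁻¹μ = [1.1249  3.3233  4.1193  0.6066  1.3250  1.5645  1.2475]
v=Σ⁻¹𝟙 = [17.6997  16.5035  23.9638  16.3968  8.1056  19.4367  8.2738]
a=μᵀu=1.968235  b=𝟙ᵀu=13.311013  c=𝟙ᵀv=110.379941  D=ac−b²=40.070610
λ₁=(c·0.156−b)/D = (110.379941·0.156−13.311013)/40.070610 = 0.097534
λ₂=(a−b·0.156)/D = (1.968235−13.311013·0.156)/40.070610 = -0.002702
w* = 0.097534·u + -0.002702·v:
  w_0 = 0.097534·1.1249 + -0.002702·17.6997 = 0.0619  (Chevron)
  w_1 = 0.097534·3.3233 + -0.002702·16.5035 = 0.2795  (Oracle)
  w_2 = 0.097534·4.1193 + -0.002702·23.9638 = 0.3370  (Xerox)
  w_3 = 0.097534·0.6066 + -0.002702·16.3968 = 0.0149  (Kellogg)
  w_4 = 0.097534·1.3250 + -0.002702·8.1056 = 0.1073  (Honeywell)
  w_5 = 0.097534·1.5645 + -0.002702·19.4367 = 0.1001  (Qualcomm)
  w_6 = 0.097534·1.2475 + -0.002702·8.2738 = 0.0993  (Tesla)
Σw_i=1.0000  μᵀw=0.1560
σ²=wᵀΣw=λ₁·μ_p+λ₂ = 0.097534·0.156 + -0.002702 = 0.012513 ≈ 0.0125

0.0619


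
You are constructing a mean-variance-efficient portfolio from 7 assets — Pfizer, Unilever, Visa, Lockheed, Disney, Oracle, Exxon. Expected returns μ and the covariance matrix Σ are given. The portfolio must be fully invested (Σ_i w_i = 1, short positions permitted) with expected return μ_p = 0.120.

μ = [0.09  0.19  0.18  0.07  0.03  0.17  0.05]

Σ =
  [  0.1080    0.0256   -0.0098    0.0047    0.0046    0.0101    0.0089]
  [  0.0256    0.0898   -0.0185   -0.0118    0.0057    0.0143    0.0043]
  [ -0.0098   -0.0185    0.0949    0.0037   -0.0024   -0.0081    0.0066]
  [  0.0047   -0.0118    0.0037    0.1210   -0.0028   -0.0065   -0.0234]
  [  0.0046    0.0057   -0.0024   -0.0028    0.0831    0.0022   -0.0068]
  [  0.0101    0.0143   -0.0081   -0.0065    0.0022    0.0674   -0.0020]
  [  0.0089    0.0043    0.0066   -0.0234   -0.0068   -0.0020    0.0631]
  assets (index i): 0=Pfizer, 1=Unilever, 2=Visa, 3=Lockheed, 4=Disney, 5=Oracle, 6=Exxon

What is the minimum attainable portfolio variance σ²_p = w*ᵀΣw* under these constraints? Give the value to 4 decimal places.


0.0117

g=Σ⁻¹μ = [0.1669  2.2649  2.4721  1.0179  0.3069  2.4270  0.8434]
h=Σ⁻¹𝟙 = [3.7186  10.2628  12.5958  13.7834  13.2148  15.1168  20.3212]
a=μᵀg=1.425543  b=𝟙ᵀg=9.499053  c=𝟙ᵀh=89.013425  D=ac−b²=36.660458
λ₁=(c·0.120−b)/D = (89.013425·0.120−9.499053)/36.660458 = 0.032257
λ₂=(a−b·0.120)/D = (1.425543−9.499053·0.120)/36.660458 = 0.007792
w* = 0.032257·g + 0.007792·h:
  w_0 = 0.032257·0.1669 + 0.007792·3.7186 = 0.0344  (Pfizer)
  w_1 = 0.032257·2.2649 + 0.007792·10.2628 = 0.1530  (Unilever)
  w_2 = 0.032257·2.4721 + 0.007792·12.5958 = 0.1779  (Visa)
  w_3 = 0.032257·1.0179 + 0.007792·13.7834 = 0.1402  (Lockheed)
  w_4 = 0.032257·0.3069 + 0.007792·13.2148 = 0.1129  (Disney)
  w_5 = 0.032257·2.4270 + 0.007792·15.1168 = 0.1961  (Oracle)
  w_6 = 0.032257·0.8434 + 0.007792·20.3212 = 0.1855  (Exxon)
Σw_i=1.0000  μᵀw=0.1200
σ²=wᵀΣw=λ₁·μ_p+λ₂ = 0.032257·0.120 + 0.007792 = 0.011663 ≈ 0.0117


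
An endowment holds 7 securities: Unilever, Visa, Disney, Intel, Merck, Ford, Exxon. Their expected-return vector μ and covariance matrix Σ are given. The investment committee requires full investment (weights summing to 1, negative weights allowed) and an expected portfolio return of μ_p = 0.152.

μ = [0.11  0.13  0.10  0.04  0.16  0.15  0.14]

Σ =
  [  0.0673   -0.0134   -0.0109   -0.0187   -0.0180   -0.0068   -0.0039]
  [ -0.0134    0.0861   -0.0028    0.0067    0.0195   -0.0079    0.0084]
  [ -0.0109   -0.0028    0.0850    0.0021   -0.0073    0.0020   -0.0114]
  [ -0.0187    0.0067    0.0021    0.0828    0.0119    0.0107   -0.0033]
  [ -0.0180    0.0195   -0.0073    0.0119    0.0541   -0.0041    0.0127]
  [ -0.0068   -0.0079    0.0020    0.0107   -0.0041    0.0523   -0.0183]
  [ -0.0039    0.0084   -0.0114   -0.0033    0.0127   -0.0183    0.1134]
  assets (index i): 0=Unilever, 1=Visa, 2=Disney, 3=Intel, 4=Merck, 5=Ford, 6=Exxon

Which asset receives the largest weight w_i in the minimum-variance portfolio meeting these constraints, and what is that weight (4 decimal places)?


Ford (0.3358)

u=Σ⁻¹μ = [3.9218  1.5324  2.1933  0.1274  3.9005  4.4199  1.7566]
v=Σ⁻¹𝟙 = [33.9097  12.4459  19.4385  11.5212  24.4412  28.8694  13.2736]
a=μᵀu=2.388038  b=𝟙ᵀu=17.852034  c=𝟙ᵀv=143.899435  D=ac−b²=24.942252
λ₁=(c·0.152−b)/D = (143.899435·0.152−17.852034)/24.942252 = 0.161200
λ₂=(a−b·0.152)/D = (2.388038−17.852034·0.152)/24.942252 = -0.013049
w* = 0.161200·u + -0.013049·v:
  w_0 = 0.161200·3.9218 + -0.013049·33.9097 = 0.1897  (Unilever)
  w_1 = 0.161200·1.5324 + -0.013049·12.4459 = 0.0846  (Visa)
  w_2 = 0.161200·2.1933 + -0.013049·19.4385 = 0.0999  (Disney)
  w_3 = 0.161200·0.1274 + -0.013049·11.5212 = -0.1298  (Intel)
  w_4 = 0.161200·3.9005 + -0.013049·24.4412 = 0.3098  (Merck)
  w_5 = 0.161200·4.4199 + -0.013049·28.8694 = 0.3358  (Ford)
  w_6 = 0.161200·1.7566 + -0.013049·13.2736 = 0.1100  (Exxon)
Σw_i=1.0000  μᵀw=0.1520
σ²=wᵀΣw=λ₁·μ_p+λ₂ = 0.161200·0.152 + -0.013049 = 0.011453 ≈ 0.0115


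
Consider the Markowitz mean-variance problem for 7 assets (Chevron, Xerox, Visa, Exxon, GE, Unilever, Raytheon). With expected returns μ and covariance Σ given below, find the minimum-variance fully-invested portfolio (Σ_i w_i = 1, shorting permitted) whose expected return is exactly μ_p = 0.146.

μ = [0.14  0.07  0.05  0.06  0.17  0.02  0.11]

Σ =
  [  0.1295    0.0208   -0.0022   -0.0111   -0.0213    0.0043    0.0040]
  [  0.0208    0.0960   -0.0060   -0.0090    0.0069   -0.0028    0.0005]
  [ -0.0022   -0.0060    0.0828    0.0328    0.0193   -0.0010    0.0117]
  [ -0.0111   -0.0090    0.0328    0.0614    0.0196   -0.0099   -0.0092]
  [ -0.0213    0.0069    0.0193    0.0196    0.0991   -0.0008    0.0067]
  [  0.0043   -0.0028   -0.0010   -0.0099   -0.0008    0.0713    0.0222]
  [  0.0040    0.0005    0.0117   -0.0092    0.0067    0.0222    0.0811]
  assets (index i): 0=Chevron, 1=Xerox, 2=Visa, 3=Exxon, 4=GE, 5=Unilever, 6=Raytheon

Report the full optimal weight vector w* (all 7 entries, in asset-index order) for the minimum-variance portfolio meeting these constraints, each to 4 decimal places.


0.2934  0.0396  -0.1053  0.1736  0.3986  -0.0803  0.2804

u=Σ⁻¹μ = [1.3549  0.3840  -0.3677  1.1135  1.7410  -0.0317  1.3314]
v=Σ⁻¹𝟙 = [8.0015  10.5942  2.7396  19.4956  6.1608  13.8507  9.3865]
a=μᵀu=0.706780  b=𝟙ᵀu=5.525375  c=𝟙ᵀv=70.228834  D=ac−b²=19.106563
λ₁=(c·0.146−b)/D = (70.228834·0.146−5.525375)/19.106563 = 0.247456
λ₂=(a−b·0.146)/D = (0.706780−5.525375·0.146)/19.106563 = -0.005230
w* = 0.247456·u + -0.005230·v:
  w_0 = 0.247456·1.3549 + -0.005230·8.0015 = 0.2934  (Chevron)
  w_1 = 0.247456·0.3840 + -0.005230·10.5942 = 0.0396  (Xerox)
  w_2 = 0.247456·-0.3677 + -0.005230·2.7396 = -0.1053  (Visa)
  w_3 = 0.247456·1.1135 + -0.005230·19.4956 = 0.1736  (Exxon)
  w_4 = 0.247456·1.7410 + -0.005230·6.1608 = 0.3986  (GE)
  w_5 = 0.247456·-0.0317 + -0.005230·13.8507 = -0.0803  (Unilever)
  w_6 = 0.247456·1.3314 + -0.005230·9.3865 = 0.2804  (Raytheon)
Σw_i=1.0000  μᵀw=0.1460
σ²=wᵀΣw=λ₁·μ_p+λ₂ = 0.247456·0.146 + -0.005230 = 0.030899 ≈ 0.0309


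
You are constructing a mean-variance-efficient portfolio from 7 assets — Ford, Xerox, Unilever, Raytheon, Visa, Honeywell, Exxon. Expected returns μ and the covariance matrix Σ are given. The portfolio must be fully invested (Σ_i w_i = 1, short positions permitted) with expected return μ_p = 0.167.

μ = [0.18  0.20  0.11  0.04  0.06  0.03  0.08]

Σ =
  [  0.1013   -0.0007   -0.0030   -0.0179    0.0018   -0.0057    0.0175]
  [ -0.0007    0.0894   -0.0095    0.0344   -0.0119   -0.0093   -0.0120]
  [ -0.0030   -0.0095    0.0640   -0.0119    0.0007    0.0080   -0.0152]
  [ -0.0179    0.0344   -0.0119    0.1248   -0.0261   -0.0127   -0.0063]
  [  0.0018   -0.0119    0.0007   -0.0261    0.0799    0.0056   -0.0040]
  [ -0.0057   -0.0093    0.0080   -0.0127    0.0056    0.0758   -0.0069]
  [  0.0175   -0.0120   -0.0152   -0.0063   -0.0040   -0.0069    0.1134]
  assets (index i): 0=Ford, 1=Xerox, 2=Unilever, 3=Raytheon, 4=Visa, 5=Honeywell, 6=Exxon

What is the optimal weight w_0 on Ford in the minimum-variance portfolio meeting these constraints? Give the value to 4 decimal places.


p=Σ⁻¹μ = [1.7630  2.7367  2.4669  0.4454  1.2525  0.6919  1.1647]
q=Σ⁻¹𝟙 = [11.2404  14.1853  21.9905  13.9465  18.3338  15.7058  13.9095]
a=μᵀp=1.342945  b=𝟙ᵀp=10.521102  c=𝟙ᵀq=109.311668  D=ac−b²=36.105980
λ₁=(c·0.167−b)/D = (109.311668·0.167−10.521102)/36.105980 = 0.214201
λ₂=(a−b·0.167)/D = (1.342945−10.521102·0.167)/36.105980 = -0.011468
w* = 0.214201·p + -0.011468·q:
  w_0 = 0.214201·1.7630 + -0.011468·11.2404 = 0.2487  (Ford)
  w_1 = 0.214201·2.7367 + -0.011468·14.1853 = 0.4235  (Xerox)
  w_2 = 0.214201·2.4669 + -0.011468·21.9905 = 0.2762  (Unilever)
  w_3 = 0.214201·0.4454 + -0.011468·13.9465 = -0.0645  (Raytheon)
  w_4 = 0.214201·1.2525 + -0.011468·18.3338 = 0.0580  (Visa)
  w_5 = 0.214201·0.6919 + -0.011468·15.7058 = -0.0319  (Honeywell)
  w_6 = 0.214201·1.1647 + -0.011468·13.9095 = 0.0900  (Exxon)
Σw_i=1.0000  μᵀw=0.1670
σ²=wᵀΣw=λ₁·μ_p+λ₂ = 0.214201·0.167 + -0.011468 = 0.024303 ≈ 0.0243

0.2487


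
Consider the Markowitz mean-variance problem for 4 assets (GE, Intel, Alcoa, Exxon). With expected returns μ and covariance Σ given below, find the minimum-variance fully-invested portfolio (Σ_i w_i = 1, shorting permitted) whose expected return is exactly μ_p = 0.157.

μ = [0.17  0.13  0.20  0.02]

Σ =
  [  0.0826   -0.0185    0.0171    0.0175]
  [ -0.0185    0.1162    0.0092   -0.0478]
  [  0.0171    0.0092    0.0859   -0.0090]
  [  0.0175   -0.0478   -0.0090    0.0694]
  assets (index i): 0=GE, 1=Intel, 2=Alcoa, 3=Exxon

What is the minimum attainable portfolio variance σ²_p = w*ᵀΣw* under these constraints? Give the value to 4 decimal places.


0.0270

g=Σ⁻¹μ = [1.7821  1.7952  1.9200  1.3243]
h=Σ⁻¹𝟙 = [8.6263  20.5634  10.6320  27.7761]
a=μᵀg=0.946829  b=𝟙ᵀg=6.821644  c=𝟙ᵀh=67.597816  D=ac−b²=17.468757
λ₁=(c·0.157−b)/D = (67.597816·0.157−6.821644)/17.468757 = 0.217028
λ₂=(a−b·0.157)/D = (0.946829−6.821644·0.157)/17.468757 = -0.007108
w* = 0.217028·g + -0.007108·h:
  w_0 = 0.217028·1.7821 + -0.007108·8.6263 = 0.3255  (GE)
  w_1 = 0.217028·1.7952 + -0.007108·20.5634 = 0.2435  (Intel)
  w_2 = 0.217028·1.9200 + -0.007108·10.6320 = 0.3411  (Alcoa)
  w_3 = 0.217028·1.3243 + -0.007108·27.7761 = 0.0900  (Exxon)
Σw_i=1.0000  μᵀw=0.1570
σ²=wᵀΣw=λ₁·μ_p+λ₂ = 0.217028·0.157 + -0.007108 = 0.026965 ≈ 0.0270


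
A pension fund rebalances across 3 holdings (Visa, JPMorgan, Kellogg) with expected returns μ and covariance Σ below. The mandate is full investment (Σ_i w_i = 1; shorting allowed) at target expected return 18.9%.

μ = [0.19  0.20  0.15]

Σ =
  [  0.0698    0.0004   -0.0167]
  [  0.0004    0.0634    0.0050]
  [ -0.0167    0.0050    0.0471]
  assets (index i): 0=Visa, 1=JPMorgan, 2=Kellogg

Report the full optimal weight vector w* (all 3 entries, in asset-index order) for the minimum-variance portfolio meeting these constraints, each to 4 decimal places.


0.3891  0.4687  0.1422

g=Σ⁻¹μ = [3.7117  2.7996  4.2036]
h=Σ⁻¹𝟙 = [20.7460  13.5005  27.1541]
a=μᵀg=1.895695  b=𝟙ᵀg=10.714952  c=𝟙ᵀh=61.400578  D=ac−b²=1.586553
λ₁=(c·0.189−b)/D = (61.400578·0.189−10.714952)/1.586553 = 0.560811
λ₂=(a−b·0.189)/D = (1.895695−10.714952·0.189)/1.586553 = -0.081580
w* = 0.560811·g + -0.081580·h:
  w_0 = 0.560811·3.7117 + -0.081580·20.7460 = 0.3891  (Visa)
  w_1 = 0.560811·2.7996 + -0.081580·13.5005 = 0.4687  (JPMorgan)
  w_2 = 0.560811·4.2036 + -0.081580·27.1541 = 0.1422  (Kellogg)
Σw_i=1.0000  μᵀw=0.1890
σ²=wᵀΣw=λ₁·μ_p+λ₂ = 0.560811·0.189 + -0.081580 = 0.024413 ≈ 0.0244


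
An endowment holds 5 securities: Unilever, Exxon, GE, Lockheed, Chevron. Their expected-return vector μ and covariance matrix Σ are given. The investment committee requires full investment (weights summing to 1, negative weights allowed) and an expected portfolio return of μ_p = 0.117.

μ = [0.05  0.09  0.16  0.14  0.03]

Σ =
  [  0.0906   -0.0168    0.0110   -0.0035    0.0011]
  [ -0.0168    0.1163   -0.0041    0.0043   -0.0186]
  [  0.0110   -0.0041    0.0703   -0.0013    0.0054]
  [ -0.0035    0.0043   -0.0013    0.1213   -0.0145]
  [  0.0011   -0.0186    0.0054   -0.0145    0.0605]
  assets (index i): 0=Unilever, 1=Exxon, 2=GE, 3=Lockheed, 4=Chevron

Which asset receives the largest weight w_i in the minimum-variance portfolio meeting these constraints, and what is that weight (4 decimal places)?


p=Σ⁻¹μ = [0.5113  1.0240  2.2094  1.2648  0.9073]
q=Σ⁻¹𝟙 = [12.3642  13.9354  11.6018  10.8801  22.1605]
a=μᵀp=0.675506  b=𝟙ᵀp=5.916720  c=𝟙ᵀq=70.942071  D=ac−b²=12.914223
λ₁=(c·0.117−b)/D = (70.942071·0.117−5.916720)/12.914223 = 0.184564
λ₂=(a−b·0.117)/D = (0.675506−5.916720·0.117)/12.914223 = -0.001297
w* = 0.184564·p + -0.001297·q:
  w_0 = 0.184564·0.5113 + -0.001297·12.3642 = 0.0783  (Unilever)
  w_1 = 0.184564·1.0240 + -0.001297·13.9354 = 0.1709  (Exxon)
  w_2 = 0.184564·2.2094 + -0.001297·11.6018 = 0.3927  (GE)
  w_3 = 0.184564·1.2648 + -0.001297·10.8801 = 0.2193  (Lockheed)
  w_4 = 0.184564·0.9073 + -0.001297·22.1605 = 0.1387  (Chevron)
Σw_i=1.0000  μᵀw=0.1170
σ²=wᵀΣw=λ₁·μ_p+λ₂ = 0.184564·0.117 + -0.001297 = 0.020297 ≈ 0.0203

GE (0.3927)


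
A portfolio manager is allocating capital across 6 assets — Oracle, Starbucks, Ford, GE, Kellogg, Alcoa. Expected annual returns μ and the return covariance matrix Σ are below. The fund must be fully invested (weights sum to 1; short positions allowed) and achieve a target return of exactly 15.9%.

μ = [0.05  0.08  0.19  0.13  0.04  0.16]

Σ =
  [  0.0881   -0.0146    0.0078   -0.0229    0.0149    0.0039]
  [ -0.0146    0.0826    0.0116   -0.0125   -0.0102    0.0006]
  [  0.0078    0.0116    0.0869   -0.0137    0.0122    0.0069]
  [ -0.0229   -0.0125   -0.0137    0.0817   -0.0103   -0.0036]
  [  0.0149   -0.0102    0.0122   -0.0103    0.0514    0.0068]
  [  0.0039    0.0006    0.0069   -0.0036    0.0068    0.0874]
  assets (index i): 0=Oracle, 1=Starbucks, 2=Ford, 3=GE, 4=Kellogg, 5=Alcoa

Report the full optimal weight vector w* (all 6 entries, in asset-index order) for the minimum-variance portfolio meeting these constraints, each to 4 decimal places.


x=Σ⁻¹μ = [1.1118  1.3121  2.1161  2.5968  0.5132  1.6720]
y=Σ⁻¹𝟙 = [16.4105  20.0681  7.5449  24.1720  20.4929  9.3772]
a=μᵀx=1.188239  b=𝟙ᵀx=9.321923  c=𝟙ᵀy=98.065597  D=ac−b²=29.627123
λ₁=(c·0.159−b)/D = (98.065597·0.159−9.321923)/29.627123 = 0.211648
λ₂=(a−b·0.159)/D = (1.188239−9.321923·0.159)/29.627123 = -0.009922
w* = 0.211648·x + -0.009922·y:
  w_0 = 0.211648·1.1118 + -0.009922·16.4105 = 0.0725  (Oracle)
  w_1 = 0.211648·1.3121 + -0.009922·20.0681 = 0.0786  (Starbucks)
  w_2 = 0.211648·2.1161 + -0.009922·7.5449 = 0.3730  (Ford)
  w_3 = 0.211648·2.5968 + -0.009922·24.1720 = 0.3098  (GE)
  w_4 = 0.211648·0.5132 + -0.009922·20.4929 = -0.0947  (Kellogg)
  w_5 = 0.211648·1.6720 + -0.009922·9.3772 = 0.2608  (Alcoa)
Σw_i=1.0000  μᵀw=0.1590
σ²=wᵀΣw=λ₁·μ_p+λ₂ = 0.211648·0.159 + -0.009922 = 0.023730 ≈ 0.0237

0.0725  0.0786  0.3730  0.3098  -0.0947  0.2608


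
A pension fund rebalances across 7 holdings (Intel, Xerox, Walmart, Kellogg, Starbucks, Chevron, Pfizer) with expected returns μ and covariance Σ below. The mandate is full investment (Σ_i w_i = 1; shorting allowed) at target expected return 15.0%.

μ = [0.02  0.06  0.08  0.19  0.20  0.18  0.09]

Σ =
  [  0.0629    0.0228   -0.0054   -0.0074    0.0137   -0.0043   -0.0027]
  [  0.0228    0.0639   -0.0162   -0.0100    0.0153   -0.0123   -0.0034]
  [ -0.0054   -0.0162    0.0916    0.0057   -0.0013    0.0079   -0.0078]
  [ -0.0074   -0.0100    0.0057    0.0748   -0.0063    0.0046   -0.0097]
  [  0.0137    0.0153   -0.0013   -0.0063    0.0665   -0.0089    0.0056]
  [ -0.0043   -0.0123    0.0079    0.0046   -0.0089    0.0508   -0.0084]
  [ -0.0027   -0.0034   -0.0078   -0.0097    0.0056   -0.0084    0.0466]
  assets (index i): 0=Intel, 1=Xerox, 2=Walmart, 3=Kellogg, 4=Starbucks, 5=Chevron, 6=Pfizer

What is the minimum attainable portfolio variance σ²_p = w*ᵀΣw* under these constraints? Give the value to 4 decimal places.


x=Σ⁻¹μ = [-0.2179  2.0573  0.9533  3.1377  3.2442  4.7114  3.3409]
y=Σ⁻¹𝟙 = [12.3768  23.2820  15.0479  20.1032  10.3920  29.7670  34.6952]
a=μᵀx=2.589081  b=𝟙ᵀx=17.226934  c=𝟙ᵀy=145.664114  D=ac−b²=80.368880
λ₁=(c·0.150−b)/D = (145.664114·0.150−17.226934)/80.368880 = 0.057518
λ₂=(a−b·0.150)/D = (2.589081−17.226934·0.150)/80.368880 = 0.000063
w* = 0.057518·x + 0.000063·y:
  w_0 = 0.057518·-0.2179 + 0.000063·12.3768 = -0.0118  (Intel)
  w_1 = 0.057518·2.0573 + 0.000063·23.2820 = 0.1198  (Xerox)
  w_2 = 0.057518·0.9533 + 0.000063·15.0479 = 0.0558  (Walmart)
  w_3 = 0.057518·3.1377 + 0.000063·20.1032 = 0.1817  (Kellogg)
  w_4 = 0.057518·3.2442 + 0.000063·10.3920 = 0.1873  (Starbucks)
  w_5 = 0.057518·4.7114 + 0.000063·29.7670 = 0.2729  (Chevron)
  w_6 = 0.057518·3.3409 + 0.000063·34.6952 = 0.1943  (Pfizer)
Σw_i=1.0000  μᵀw=0.1500
σ²=wᵀΣw=λ₁·μ_p+λ₂ = 0.057518·0.150 + 0.000063 = 0.008690 ≈ 0.0087

0.0087


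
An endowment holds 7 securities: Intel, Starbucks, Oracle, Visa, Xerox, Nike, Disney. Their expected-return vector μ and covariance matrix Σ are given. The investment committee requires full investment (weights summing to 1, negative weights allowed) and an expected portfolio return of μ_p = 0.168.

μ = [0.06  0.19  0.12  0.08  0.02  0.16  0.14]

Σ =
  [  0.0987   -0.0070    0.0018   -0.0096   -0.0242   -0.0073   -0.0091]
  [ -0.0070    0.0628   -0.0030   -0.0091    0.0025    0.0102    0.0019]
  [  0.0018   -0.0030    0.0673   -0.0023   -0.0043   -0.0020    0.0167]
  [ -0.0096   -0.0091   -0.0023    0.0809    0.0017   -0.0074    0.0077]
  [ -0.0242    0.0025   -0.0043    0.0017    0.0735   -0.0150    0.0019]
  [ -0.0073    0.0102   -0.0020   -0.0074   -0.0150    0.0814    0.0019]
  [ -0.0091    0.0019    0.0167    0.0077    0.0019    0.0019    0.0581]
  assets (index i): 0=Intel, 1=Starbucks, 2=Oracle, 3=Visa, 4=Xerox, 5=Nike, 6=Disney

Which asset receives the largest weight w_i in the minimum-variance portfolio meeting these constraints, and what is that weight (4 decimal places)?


g=Σ⁻¹μ = [1.5350  3.0672  1.6242  1.5590  1.1074  2.0632  1.7726]
h=Σ⁻¹𝟙 = [21.0361  17.2241  14.7139  17.2151  23.7781  18.0399  12.0649]
a=μᵀg=1.594929  b=𝟙ᵀg=12.728650  c=𝟙ᵀh=124.072058  D=ac−b²=35.867560
λ₁=(c·0.168−b)/D = (124.072058·0.168−12.728650)/35.867560 = 0.226262
λ₂=(a−b·0.168)/D = (1.594929−12.728650·0.168)/35.867560 = -0.015153
w* = 0.226262·g + -0.015153·h:
  w_0 = 0.226262·1.5350 + -0.015153·21.0361 = 0.0286  (Intel)
  w_1 = 0.226262·3.0672 + -0.015153·17.2241 = 0.4330  (Starbucks)
  w_2 = 0.226262·1.6242 + -0.015153·14.7139 = 0.1445  (Oracle)
  w_3 = 0.226262·1.5590 + -0.015153·17.2151 = 0.0919  (Visa)
  w_4 = 0.226262·1.1074 + -0.015153·23.7781 = -0.1097  (Xerox)
  w_5 = 0.226262·2.0632 + -0.015153·18.0399 = 0.1935  (Nike)
  w_6 = 0.226262·1.7726 + -0.015153·12.0649 = 0.2183  (Disney)
Σw_i=1.0000  μᵀw=0.1680
σ²=wᵀΣw=λ₁·μ_p+λ₂ = 0.226262·0.168 + -0.015153 = 0.022859 ≈ 0.0229

Starbucks (0.4330)


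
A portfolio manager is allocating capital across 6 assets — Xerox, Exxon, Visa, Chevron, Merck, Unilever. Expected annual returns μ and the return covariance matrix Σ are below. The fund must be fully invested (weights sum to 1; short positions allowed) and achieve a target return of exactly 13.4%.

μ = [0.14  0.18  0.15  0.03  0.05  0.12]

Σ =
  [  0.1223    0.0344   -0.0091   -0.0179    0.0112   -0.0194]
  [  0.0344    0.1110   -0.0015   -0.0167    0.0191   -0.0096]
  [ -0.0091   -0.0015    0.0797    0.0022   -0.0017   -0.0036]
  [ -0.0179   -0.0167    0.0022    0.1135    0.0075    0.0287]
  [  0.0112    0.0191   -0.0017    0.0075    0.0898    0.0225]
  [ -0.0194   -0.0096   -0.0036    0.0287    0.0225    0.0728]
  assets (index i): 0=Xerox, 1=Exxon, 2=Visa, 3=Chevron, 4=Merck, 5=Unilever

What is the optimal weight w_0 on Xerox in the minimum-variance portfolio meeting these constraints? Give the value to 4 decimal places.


p=Σ⁻¹μ = [1.3131  1.5546  2.1584  0.0755  -0.5142  2.4392]
q=Σ⁻¹𝟙 = [9.9585  7.6634  14.3410  7.4476  4.4566  13.7963]
a=μᵀp=1.056681  b=𝟙ᵀp=7.026571  c=𝟙ᵀq=57.663445  D=ac−b²=11.559180
λ₁=(c·0.134−b)/D = (57.663445·0.134−7.026571)/11.559180 = 0.060587
λ₂=(a−b·0.134)/D = (1.056681−7.026571·0.134)/11.559180 = 0.009959
w* = 0.060587·p + 0.009959·q:
  w_0 = 0.060587·1.3131 + 0.009959·9.9585 = 0.1787  (Xerox)
  w_1 = 0.060587·1.5546 + 0.009959·7.6634 = 0.1705  (Exxon)
  w_2 = 0.060587·2.1584 + 0.009959·14.3410 = 0.2736  (Visa)
  w_3 = 0.060587·0.0755 + 0.009959·7.4476 = 0.0787  (Chevron)
  w_4 = 0.060587·-0.5142 + 0.009959·4.4566 = 0.0132  (Merck)
  w_5 = 0.060587·2.4392 + 0.009959·13.7963 = 0.2852  (Unilever)
Σw_i=1.0000  μᵀw=0.1340
σ²=wᵀΣw=λ₁·μ_p+λ₂ = 0.060587·0.134 + 0.009959 = 0.018078 ≈ 0.0181

0.1787
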